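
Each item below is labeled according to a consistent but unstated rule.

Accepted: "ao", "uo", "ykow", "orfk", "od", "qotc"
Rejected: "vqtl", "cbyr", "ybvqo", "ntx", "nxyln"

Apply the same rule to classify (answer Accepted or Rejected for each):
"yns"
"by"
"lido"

Rejected, Rejected, Accepted

One predicate separates the groups cleanly: even length AND contains 'o'.
"yns": length 3, no 'o', fails this test → Rejected. "by": length 2, no 'o', fails this test → Rejected. "lido": length 4, has 'o', has this property → Accepted.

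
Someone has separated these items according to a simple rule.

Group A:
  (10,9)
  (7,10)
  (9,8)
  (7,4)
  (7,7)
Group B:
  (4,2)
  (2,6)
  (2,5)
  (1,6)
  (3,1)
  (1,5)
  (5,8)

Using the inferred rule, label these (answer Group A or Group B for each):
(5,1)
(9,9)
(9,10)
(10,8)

Group B, Group A, Group A, Group A

Rule: first ≥ 6. This holds for each 'Group A' example and fails for each 'Group B' one.
(5,1): first 5, fails this test → Group B.
(9,9): first 9, matches → Group A.
(9,10): first 9, matches → Group A.
(10,8): first 10, matches → Group A.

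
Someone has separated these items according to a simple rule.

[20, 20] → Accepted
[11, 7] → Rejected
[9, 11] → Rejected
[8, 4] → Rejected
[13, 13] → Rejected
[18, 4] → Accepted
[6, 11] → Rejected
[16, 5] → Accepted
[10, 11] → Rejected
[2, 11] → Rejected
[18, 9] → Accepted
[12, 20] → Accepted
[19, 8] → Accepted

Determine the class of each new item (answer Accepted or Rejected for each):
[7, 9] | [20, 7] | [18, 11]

Rejected, Accepted, Accepted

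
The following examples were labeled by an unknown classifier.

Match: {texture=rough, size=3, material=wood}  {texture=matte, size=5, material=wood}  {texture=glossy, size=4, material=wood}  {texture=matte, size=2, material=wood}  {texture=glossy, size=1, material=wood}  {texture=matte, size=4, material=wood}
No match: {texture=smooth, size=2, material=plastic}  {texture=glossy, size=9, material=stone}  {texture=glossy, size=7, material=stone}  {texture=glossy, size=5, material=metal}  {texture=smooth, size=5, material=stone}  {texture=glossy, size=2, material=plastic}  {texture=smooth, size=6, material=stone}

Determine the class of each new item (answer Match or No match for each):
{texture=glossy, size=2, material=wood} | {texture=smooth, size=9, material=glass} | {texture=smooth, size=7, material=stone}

Every 'Match' example satisfies: material is wood. None of the 'No match' examples do.
{texture=glossy, size=2, material=wood}: material is wood, matches → Match.
{texture=smooth, size=9, material=glass}: material is glass, does not satisfy this → No match.
{texture=smooth, size=7, material=stone}: material is stone, does not satisfy this → No match.

Match, No match, No match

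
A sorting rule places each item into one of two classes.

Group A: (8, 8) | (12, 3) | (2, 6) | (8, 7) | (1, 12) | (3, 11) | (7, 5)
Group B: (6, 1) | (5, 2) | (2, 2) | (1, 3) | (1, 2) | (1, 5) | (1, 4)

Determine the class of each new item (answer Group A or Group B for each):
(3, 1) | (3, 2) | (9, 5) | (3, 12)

All 'Group A' examples share one property — sum ≥ 8 — and every 'Group B' example lacks it.
(3, 1) → 3+1 = 4 → Group B. (3, 2) → 3+2 = 5 → Group B. (9, 5) → 9+5 = 14 → Group A. (3, 12) → 3+12 = 15 → Group A.

Group B, Group B, Group A, Group A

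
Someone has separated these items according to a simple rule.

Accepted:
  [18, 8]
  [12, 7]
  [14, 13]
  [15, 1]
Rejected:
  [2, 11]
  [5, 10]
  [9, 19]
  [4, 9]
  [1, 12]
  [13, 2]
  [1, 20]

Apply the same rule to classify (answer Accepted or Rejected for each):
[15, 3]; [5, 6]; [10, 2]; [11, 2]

The distinguishing property — first > second AND sum ≥ 16 — holds for all the 'Accepted' cases and none of the 'Rejected' cases.
[15, 3] — 15 > 3, 15+3 = 18, hence Accepted. [5, 6] — 5 < 6, 5+6 = 11, hence Rejected. [10, 2] — 10 > 2, 10+2 = 12, hence Rejected. [11, 2] — 11 > 2, 11+2 = 13, hence Rejected.

Accepted, Rejected, Rejected, Rejected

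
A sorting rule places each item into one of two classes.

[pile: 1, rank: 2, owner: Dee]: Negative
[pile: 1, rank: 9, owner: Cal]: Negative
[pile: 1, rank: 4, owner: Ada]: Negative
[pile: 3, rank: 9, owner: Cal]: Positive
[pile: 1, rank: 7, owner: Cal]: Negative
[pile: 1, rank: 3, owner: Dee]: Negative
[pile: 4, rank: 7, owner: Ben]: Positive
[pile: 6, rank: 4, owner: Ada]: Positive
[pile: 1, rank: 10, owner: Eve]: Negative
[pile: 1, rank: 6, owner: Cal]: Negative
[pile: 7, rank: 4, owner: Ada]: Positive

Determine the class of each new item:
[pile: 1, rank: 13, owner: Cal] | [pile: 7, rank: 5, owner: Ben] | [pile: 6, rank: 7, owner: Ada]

The rule appears to be: pile ≥ 3.
[pile: 1, rank: 13, owner: Cal]: pile = 1, doesn't qualify → Negative.
[pile: 7, rank: 5, owner: Ben]: pile = 7, fits → Positive.
[pile: 6, rank: 7, owner: Ada]: pile = 6, fits → Positive.

Negative, Positive, Positive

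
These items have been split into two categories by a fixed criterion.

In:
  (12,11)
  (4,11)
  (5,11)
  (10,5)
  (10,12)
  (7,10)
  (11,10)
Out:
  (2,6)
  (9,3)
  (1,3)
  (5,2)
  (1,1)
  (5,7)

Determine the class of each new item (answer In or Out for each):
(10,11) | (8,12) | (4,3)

The classifier is using: sum ≥ 15.
(10,11): In (10+11 = 21).
(8,12): In (8+12 = 20).
(4,3): Out (4+3 = 7).

In, In, Out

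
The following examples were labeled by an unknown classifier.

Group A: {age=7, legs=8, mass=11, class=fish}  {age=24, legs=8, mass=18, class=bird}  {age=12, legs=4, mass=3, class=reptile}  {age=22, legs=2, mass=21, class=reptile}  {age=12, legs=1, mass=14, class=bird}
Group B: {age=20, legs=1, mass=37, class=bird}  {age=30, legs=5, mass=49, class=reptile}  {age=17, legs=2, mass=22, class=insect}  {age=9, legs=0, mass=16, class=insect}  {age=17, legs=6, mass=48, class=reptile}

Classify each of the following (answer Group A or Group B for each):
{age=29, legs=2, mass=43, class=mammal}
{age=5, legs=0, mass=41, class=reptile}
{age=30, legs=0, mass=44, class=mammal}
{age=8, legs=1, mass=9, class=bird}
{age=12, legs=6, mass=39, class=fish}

One predicate separates the groups cleanly: legs ≥ 1 AND mass ≤ 21.

Group B, Group B, Group B, Group A, Group B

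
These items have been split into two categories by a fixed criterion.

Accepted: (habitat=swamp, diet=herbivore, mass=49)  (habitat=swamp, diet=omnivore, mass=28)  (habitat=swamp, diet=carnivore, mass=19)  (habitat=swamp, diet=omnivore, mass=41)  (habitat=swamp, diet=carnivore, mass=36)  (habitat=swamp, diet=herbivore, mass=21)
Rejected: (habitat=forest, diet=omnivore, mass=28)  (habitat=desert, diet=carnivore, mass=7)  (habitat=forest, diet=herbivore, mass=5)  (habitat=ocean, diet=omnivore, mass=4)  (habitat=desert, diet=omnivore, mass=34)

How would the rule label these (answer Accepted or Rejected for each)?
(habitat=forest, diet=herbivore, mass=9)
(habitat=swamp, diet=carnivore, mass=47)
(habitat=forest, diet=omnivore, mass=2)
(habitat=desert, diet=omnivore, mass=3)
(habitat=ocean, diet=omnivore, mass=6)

Rejected, Accepted, Rejected, Rejected, Rejected

Rule: habitat is swamp. This holds for each 'Accepted' example and fails for each 'Rejected' one.
(habitat=forest, diet=herbivore, mass=9): habitat is forest, doesn't qualify → Rejected.
(habitat=swamp, diet=carnivore, mass=47): habitat is swamp, meets the rule → Accepted.
(habitat=forest, diet=omnivore, mass=2): habitat is forest, doesn't qualify → Rejected.
(habitat=desert, diet=omnivore, mass=3): habitat is desert, doesn't qualify → Rejected.
(habitat=ocean, diet=omnivore, mass=6): habitat is ocean, doesn't qualify → Rejected.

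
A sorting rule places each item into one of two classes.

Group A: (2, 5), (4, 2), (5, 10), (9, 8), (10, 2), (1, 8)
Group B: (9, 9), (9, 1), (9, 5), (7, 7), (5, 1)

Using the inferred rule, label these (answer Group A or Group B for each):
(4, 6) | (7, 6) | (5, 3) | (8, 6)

The pattern is that an item is 'Group A' exactly when: product is even.
(4, 6) — 4·6 = 24, hence Group A.
(7, 6) — 7·6 = 42, hence Group A.
(5, 3) — 5·3 = 15, hence Group B.
(8, 6) — 8·6 = 48, hence Group A.

Group A, Group A, Group B, Group A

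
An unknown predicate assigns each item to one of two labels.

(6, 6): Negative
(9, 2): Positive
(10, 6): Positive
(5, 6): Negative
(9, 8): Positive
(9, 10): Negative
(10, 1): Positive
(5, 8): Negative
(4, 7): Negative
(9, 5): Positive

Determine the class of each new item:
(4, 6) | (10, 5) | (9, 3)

The common property of the 'Positive' items is: first > second. No 'Negative' item has it.
(4, 6) → 4 < 6 → Negative.
(10, 5) → 10 > 5 → Positive.
(9, 3) → 9 > 3 → Positive.

Negative, Positive, Positive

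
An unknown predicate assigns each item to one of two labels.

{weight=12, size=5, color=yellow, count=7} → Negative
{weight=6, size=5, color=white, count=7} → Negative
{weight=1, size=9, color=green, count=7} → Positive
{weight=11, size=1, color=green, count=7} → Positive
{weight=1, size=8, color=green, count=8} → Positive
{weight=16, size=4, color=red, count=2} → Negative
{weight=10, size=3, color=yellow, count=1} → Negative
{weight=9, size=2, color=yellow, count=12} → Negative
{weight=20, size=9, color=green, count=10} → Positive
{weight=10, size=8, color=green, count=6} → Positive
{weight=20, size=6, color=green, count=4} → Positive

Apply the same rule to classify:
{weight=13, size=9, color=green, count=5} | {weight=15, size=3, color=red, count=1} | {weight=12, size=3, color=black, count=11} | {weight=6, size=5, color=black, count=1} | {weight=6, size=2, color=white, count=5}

Positive, Negative, Negative, Negative, Negative

Comparing the two groups points to one rule — color is green.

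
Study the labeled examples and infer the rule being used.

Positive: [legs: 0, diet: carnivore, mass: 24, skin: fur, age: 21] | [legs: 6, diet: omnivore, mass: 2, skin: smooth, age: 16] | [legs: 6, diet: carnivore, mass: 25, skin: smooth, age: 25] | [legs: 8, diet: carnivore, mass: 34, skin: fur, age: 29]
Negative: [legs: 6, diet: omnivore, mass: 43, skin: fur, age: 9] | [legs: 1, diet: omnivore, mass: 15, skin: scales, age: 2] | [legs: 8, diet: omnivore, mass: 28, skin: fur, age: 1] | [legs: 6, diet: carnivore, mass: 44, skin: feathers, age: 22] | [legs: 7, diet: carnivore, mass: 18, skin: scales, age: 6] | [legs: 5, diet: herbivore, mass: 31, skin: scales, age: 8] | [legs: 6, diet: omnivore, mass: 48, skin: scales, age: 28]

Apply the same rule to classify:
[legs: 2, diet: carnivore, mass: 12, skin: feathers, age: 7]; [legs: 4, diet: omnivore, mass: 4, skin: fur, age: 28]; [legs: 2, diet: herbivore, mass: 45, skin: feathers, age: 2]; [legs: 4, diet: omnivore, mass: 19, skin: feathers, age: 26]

All 'Positive' examples share one property — age ≥ 9 AND mass ≤ 34 — and every 'Negative' example lacks it.
[legs: 2, diet: carnivore, mass: 12, skin: feathers, age: 7]: age = 7, mass = 12 — doesn't qualify, so Negative.
[legs: 4, diet: omnivore, mass: 4, skin: fur, age: 28]: age = 28, mass = 4 — checks out, so Positive.
[legs: 2, diet: herbivore, mass: 45, skin: feathers, age: 2]: age = 2, mass = 45 — doesn't qualify, so Negative.
[legs: 4, diet: omnivore, mass: 19, skin: feathers, age: 26]: age = 26, mass = 19 — checks out, so Positive.

Negative, Positive, Negative, Positive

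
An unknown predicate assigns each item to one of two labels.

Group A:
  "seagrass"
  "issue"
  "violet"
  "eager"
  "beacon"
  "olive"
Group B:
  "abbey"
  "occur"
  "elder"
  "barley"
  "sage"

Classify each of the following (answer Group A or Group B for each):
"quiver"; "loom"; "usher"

The distinguishing property — has ≥ 3 vowels — holds for all the 'Group A' cases and none of the 'Group B' cases.
"quiver": 3 vowels — matches, so Group A. "loom": 2 vowels — does not fit, so Group B. "usher": 2 vowels — does not fit, so Group B.

Group A, Group B, Group B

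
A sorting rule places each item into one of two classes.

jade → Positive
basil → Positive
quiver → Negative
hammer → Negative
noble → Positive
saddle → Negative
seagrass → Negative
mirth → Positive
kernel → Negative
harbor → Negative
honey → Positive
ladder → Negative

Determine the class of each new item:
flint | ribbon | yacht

Positive, Negative, Positive

The simplest hypothesis consistent with all the labels is: length ≤ 5.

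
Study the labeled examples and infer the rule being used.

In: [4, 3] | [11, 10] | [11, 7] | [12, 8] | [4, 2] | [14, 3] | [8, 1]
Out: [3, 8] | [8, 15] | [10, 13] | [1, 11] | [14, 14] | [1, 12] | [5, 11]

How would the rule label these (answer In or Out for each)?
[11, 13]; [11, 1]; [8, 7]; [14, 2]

Out, In, In, In

The rule appears to be: first > second.
[11, 13]: 11 < 13, fails the rule → Out. [11, 1]: 11 > 1, has this property → In. [8, 7]: 8 > 7, has this property → In. [14, 2]: 14 > 2, has this property → In.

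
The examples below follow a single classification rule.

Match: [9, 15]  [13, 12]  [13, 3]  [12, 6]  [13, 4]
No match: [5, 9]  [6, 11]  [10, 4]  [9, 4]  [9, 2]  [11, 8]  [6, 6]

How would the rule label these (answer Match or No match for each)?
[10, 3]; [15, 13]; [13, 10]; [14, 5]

No match, Match, Match, Match

The classifier is using: max ≥ 12.
[10, 3]: max 10, fails the rule → No match.
[15, 13]: max 15, checks out → Match.
[13, 10]: max 13, checks out → Match.
[14, 5]: max 14, checks out → Match.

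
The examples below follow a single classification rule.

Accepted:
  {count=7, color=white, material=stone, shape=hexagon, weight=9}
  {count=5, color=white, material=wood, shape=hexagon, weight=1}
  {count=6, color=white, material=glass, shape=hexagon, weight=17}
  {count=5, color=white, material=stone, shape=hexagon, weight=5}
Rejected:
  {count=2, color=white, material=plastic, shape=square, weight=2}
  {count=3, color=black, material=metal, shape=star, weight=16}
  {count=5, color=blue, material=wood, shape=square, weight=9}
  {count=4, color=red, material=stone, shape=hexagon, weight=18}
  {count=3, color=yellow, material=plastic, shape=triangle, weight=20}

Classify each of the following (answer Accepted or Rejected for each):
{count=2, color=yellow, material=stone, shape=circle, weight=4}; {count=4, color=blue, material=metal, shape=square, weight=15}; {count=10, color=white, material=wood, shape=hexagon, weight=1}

Rule: color is white AND shape is hexagon. This holds for each 'Accepted' example and fails for each 'Rejected' one.

Rejected, Rejected, Accepted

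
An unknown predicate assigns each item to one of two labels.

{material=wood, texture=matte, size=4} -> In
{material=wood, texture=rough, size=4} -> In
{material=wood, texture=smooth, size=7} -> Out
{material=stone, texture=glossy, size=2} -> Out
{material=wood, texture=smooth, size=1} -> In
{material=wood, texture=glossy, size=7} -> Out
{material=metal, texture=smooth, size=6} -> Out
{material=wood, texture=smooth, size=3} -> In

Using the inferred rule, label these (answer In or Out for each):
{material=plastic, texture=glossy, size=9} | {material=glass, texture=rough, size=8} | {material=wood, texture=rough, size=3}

The common property of the 'In' items is: material is wood AND size ≤ 4. No 'Out' item has it.
{material=plastic, texture=glossy, size=9}: Out (material is plastic, size = 9). {material=glass, texture=rough, size=8}: Out (material is glass, size = 8). {material=wood, texture=rough, size=3}: In (material is wood, size = 3).

Out, Out, In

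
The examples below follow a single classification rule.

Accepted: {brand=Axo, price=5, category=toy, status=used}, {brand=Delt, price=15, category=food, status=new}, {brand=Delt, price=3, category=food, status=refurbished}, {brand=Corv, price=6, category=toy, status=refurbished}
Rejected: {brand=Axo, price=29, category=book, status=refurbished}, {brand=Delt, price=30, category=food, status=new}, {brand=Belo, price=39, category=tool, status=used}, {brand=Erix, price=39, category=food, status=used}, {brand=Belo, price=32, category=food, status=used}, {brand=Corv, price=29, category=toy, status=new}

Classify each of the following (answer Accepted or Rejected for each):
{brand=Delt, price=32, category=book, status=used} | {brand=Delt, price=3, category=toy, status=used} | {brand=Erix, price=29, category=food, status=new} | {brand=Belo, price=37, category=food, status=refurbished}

Rejected, Accepted, Rejected, Rejected

All 'Accepted' examples share one property — price ≤ 15 — and every 'Rejected' example lacks it.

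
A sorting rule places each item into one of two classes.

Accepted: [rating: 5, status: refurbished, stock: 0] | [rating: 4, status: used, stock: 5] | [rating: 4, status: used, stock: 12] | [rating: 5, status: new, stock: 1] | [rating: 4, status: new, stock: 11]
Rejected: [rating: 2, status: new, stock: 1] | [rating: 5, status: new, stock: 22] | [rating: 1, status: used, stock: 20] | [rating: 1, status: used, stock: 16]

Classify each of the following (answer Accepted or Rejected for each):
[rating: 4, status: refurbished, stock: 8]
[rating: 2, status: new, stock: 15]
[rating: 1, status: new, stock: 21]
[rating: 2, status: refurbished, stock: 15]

Accepted, Rejected, Rejected, Rejected

A rule that fits every label: stock ≤ 12 AND rating ≥ 4 — true of each 'Accepted' example, false of each 'Rejected' one.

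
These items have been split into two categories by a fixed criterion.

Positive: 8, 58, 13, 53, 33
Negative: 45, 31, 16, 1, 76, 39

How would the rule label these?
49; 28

Negative, Positive

The classifier is using: ≡ 3 (mod 5).
Negative: 49, since 49 mod 5 = 4. Positive: 28, since 28 mod 5 = 3.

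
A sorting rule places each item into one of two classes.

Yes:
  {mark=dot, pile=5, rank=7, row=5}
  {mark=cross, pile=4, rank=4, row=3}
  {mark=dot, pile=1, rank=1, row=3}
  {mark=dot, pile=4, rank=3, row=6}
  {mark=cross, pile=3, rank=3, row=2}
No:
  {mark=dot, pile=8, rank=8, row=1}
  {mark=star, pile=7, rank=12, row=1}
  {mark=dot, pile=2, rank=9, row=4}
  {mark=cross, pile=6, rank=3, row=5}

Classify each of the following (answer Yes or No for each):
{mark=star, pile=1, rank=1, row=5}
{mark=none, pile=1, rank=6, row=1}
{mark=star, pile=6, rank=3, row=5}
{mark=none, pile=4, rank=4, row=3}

Yes, Yes, No, Yes

The distinguishing property — rank ≤ 7 AND pile ≤ 5 — holds for all the 'Yes' cases and none of the 'No' cases.
{mark=star, pile=1, rank=1, row=5}: rank = 1, pile = 1 — passes, so Yes. {mark=none, pile=1, rank=6, row=1}: rank = 6, pile = 1 — passes, so Yes. {mark=star, pile=6, rank=3, row=5}: rank = 3, pile = 6 — fails the rule, so No. {mark=none, pile=4, rank=4, row=3}: rank = 4, pile = 4 — passes, so Yes.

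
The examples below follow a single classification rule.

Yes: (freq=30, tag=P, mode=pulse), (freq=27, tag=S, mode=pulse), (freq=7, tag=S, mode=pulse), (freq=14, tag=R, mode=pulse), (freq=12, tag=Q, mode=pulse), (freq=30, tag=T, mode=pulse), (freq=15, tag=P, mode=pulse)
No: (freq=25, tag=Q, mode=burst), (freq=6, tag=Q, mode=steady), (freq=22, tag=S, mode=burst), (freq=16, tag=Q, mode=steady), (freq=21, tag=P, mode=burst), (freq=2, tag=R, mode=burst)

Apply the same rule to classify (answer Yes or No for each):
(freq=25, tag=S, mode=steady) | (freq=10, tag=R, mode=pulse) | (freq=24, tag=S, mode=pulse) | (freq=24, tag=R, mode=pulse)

No, Yes, Yes, Yes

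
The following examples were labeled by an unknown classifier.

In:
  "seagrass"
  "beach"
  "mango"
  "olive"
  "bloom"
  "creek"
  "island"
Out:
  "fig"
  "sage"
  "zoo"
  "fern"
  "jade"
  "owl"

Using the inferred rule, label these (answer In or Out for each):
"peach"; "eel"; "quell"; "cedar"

'In' ⟺ length ≥ 5.
In: "peach", since length 5.
Out: "eel", since length 3.
In: "quell", since length 5.
In: "cedar", since length 5.

In, Out, In, In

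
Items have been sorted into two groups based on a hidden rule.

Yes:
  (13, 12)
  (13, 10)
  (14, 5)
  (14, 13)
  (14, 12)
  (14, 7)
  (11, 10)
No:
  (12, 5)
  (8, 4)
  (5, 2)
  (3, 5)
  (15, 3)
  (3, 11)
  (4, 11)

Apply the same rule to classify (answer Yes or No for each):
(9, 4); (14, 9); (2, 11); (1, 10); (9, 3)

The common property of the 'Yes' items is: sum ≥ 19. No 'No' item has it.

No, Yes, No, No, No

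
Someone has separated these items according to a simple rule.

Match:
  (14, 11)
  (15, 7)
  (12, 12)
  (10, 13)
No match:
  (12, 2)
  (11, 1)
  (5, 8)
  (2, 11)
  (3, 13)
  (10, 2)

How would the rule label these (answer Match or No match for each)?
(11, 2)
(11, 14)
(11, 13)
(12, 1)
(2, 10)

No match, Match, Match, No match, No match

The rule appears to be: sum ≥ 22.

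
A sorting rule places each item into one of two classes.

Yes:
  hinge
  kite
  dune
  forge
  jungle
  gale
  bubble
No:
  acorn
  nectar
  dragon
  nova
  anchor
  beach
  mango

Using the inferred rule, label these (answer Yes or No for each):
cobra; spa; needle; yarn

No, No, Yes, No

Checking candidate rules against both groups, what survives is: ends with 'e'.
cobra — ends with 'a', hence No. spa — ends with 'a', hence No. needle — ends with 'e', hence Yes. yarn — ends with 'n', hence No.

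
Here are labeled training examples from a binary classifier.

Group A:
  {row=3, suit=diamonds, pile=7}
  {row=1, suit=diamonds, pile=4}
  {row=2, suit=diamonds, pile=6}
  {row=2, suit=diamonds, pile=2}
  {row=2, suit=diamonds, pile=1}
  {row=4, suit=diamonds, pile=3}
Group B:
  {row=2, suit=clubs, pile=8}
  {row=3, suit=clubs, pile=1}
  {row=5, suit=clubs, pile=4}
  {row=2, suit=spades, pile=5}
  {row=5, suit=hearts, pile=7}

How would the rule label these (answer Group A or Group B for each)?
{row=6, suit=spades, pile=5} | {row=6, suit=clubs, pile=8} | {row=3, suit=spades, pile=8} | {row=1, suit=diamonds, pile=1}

Group B, Group B, Group B, Group A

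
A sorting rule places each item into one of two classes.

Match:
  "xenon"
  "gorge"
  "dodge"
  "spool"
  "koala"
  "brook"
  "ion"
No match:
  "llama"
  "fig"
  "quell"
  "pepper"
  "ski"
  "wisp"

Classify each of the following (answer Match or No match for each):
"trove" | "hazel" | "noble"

One predicate separates the groups cleanly: contains 'o'.

Match, No match, Match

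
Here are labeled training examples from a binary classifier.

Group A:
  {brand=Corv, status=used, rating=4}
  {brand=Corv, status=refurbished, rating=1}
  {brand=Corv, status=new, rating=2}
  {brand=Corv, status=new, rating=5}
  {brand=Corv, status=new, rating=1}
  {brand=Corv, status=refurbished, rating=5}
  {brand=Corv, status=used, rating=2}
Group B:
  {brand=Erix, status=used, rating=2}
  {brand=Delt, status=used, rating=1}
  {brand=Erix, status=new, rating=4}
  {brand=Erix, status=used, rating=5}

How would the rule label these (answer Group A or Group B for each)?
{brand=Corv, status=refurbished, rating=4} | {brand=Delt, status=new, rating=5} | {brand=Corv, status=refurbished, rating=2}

'Group A' ⟺ brand is Corv.

Group A, Group B, Group A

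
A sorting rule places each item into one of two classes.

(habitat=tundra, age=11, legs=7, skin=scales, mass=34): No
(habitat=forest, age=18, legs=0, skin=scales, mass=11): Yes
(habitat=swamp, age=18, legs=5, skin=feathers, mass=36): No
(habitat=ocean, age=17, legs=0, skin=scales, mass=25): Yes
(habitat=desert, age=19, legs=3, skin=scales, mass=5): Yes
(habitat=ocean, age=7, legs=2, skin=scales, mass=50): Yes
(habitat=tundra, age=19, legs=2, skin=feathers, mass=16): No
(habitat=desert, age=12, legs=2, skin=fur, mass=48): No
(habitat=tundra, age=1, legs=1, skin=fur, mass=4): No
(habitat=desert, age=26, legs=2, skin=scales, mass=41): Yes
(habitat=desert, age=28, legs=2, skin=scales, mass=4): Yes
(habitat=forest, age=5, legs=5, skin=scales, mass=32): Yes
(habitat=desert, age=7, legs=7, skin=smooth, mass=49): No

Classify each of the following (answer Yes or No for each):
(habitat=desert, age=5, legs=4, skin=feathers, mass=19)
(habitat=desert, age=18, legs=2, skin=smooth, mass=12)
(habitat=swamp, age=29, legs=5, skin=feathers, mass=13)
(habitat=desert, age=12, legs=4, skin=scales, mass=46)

No, No, No, Yes

The rule appears to be: skin is scales AND legs ≤ 5.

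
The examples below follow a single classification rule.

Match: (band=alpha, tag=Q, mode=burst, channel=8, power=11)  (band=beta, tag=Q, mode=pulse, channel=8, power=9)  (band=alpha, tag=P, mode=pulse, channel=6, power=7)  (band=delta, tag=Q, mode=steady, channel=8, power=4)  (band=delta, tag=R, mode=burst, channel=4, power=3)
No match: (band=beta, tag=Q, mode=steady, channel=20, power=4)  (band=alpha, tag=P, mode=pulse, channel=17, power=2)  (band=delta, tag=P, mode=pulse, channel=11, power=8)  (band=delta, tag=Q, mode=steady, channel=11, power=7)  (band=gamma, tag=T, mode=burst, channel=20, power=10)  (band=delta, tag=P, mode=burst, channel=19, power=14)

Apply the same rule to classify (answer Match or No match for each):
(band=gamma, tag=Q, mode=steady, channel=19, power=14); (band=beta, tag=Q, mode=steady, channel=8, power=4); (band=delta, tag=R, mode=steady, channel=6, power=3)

The simplest hypothesis consistent with all the labels is: channel ≤ 8.
(band=gamma, tag=Q, mode=steady, channel=19, power=14): channel = 19, doesn't match → No match.
(band=beta, tag=Q, mode=steady, channel=8, power=4): channel = 8, has this property → Match.
(band=delta, tag=R, mode=steady, channel=6, power=3): channel = 6, has this property → Match.

No match, Match, Match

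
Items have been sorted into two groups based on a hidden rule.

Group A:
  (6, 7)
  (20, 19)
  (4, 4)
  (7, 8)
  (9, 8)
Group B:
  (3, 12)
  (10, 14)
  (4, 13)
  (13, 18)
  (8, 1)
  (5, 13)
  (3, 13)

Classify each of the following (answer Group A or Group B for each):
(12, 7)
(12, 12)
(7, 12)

The rule appears to be: |first − second| ≤ 1.

Group B, Group A, Group B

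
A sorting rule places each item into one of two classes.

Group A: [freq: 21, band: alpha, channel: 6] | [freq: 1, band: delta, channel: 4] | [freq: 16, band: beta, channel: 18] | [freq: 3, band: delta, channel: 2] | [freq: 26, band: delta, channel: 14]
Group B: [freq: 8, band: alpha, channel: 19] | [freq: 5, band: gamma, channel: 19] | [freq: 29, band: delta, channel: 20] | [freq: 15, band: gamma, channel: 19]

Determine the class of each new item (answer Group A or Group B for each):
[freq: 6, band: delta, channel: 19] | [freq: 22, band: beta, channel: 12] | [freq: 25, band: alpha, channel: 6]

'Group A' ⟺ channel ≤ 18.
[freq: 6, band: delta, channel: 19] — channel = 19, hence Group B.
[freq: 22, band: beta, channel: 12] — channel = 12, hence Group A.
[freq: 25, band: alpha, channel: 6] — channel = 6, hence Group A.

Group B, Group A, Group A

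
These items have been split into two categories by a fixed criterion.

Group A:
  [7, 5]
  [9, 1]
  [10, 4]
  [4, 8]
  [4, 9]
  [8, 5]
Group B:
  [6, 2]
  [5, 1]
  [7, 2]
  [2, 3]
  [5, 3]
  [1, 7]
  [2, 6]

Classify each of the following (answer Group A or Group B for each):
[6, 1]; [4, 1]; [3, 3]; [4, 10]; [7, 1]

A rule that fits every label: sum ≥ 10 — true of each 'Group A' example, false of each 'Group B' one.

Group B, Group B, Group B, Group A, Group B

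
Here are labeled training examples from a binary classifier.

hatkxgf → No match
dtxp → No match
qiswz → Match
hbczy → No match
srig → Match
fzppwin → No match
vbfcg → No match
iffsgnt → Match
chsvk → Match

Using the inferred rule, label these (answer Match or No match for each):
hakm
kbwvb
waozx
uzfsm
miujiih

No match, No match, No match, Match, No match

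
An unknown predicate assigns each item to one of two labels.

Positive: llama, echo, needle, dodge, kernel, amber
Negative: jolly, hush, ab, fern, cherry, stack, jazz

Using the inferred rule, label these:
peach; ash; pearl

Positive, Negative, Positive

The pattern is that an item is 'Positive' exactly when: has ≥ 2 vowels.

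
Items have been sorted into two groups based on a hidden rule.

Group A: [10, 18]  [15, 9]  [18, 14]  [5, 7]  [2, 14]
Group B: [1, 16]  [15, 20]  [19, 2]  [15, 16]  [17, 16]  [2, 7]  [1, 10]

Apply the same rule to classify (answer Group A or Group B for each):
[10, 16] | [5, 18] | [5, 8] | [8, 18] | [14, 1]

Group A, Group B, Group B, Group A, Group B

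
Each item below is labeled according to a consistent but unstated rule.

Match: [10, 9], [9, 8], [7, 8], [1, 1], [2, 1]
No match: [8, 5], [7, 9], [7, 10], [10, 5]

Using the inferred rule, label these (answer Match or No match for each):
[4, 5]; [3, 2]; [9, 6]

Match, Match, No match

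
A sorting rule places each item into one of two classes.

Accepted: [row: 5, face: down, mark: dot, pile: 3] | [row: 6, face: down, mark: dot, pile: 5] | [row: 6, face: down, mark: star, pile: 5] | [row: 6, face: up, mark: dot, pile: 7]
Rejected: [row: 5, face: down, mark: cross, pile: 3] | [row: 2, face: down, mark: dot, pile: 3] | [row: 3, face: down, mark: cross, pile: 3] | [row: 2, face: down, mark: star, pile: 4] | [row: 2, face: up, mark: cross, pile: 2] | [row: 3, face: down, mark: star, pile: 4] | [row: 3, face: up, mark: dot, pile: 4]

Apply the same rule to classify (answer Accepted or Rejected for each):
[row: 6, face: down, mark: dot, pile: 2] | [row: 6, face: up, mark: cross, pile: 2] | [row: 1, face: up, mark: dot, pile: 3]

Accepted, Rejected, Rejected

One predicate separates the groups cleanly: mark is not cross AND row ≥ 5.
Accepted: [row: 6, face: down, mark: dot, pile: 2], since mark is dot, row = 6.
Rejected: [row: 6, face: up, mark: cross, pile: 2], since mark is cross, row = 6.
Rejected: [row: 1, face: up, mark: dot, pile: 3], since mark is dot, row = 1.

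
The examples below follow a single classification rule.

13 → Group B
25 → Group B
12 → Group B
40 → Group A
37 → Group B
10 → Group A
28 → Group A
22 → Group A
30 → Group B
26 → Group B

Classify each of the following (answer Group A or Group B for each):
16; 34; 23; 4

The pattern is that an item is 'Group A' exactly when: ≡ 4 (mod 6).
16: 16 mod 6 = 4 — has this property, so Group A.
34: 34 mod 6 = 4 — has this property, so Group A.
23: 23 mod 6 = 5 — fails this test, so Group B.
4: 4 mod 6 = 4 — has this property, so Group A.

Group A, Group A, Group B, Group A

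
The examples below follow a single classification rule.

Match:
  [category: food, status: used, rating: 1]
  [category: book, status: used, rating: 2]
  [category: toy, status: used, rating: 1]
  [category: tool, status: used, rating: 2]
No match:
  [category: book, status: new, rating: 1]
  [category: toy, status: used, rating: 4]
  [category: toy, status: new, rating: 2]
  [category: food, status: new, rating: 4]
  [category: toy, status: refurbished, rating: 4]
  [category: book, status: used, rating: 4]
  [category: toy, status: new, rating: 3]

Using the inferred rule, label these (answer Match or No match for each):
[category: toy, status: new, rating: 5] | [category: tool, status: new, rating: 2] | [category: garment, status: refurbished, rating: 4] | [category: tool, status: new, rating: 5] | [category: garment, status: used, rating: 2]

'Match' ⟺ status is used AND rating ≤ 2.

No match, No match, No match, No match, Match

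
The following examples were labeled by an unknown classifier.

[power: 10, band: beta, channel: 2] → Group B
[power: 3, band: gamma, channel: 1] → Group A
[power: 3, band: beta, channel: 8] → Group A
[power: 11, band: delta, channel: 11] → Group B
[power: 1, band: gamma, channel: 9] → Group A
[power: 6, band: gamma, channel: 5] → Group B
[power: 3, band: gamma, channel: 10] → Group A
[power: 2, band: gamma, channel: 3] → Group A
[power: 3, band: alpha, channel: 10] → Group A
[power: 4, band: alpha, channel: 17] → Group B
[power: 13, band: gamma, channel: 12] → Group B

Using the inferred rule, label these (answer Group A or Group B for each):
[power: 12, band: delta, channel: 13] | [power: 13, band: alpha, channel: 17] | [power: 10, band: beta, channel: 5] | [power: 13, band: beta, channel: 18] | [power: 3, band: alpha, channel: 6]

Group B, Group B, Group B, Group B, Group A

The classifier is using: power ≤ 3.
Group B: [power: 12, band: delta, channel: 13], since power = 12.
Group B: [power: 13, band: alpha, channel: 17], since power = 13.
Group B: [power: 10, band: beta, channel: 5], since power = 10.
Group B: [power: 13, band: beta, channel: 18], since power = 13.
Group A: [power: 3, band: alpha, channel: 6], since power = 3.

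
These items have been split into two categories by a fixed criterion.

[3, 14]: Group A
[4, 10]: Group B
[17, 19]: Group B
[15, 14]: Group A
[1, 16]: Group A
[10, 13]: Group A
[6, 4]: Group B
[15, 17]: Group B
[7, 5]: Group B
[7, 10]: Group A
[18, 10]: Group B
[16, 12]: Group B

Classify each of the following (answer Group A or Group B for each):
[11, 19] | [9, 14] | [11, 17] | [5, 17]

Group B, Group A, Group B, Group B

One predicate separates the groups cleanly: sum is odd.
[11, 19]: Group B (11+19 = 30). [9, 14]: Group A (9+14 = 23). [11, 17]: Group B (11+17 = 28). [5, 17]: Group B (5+17 = 22).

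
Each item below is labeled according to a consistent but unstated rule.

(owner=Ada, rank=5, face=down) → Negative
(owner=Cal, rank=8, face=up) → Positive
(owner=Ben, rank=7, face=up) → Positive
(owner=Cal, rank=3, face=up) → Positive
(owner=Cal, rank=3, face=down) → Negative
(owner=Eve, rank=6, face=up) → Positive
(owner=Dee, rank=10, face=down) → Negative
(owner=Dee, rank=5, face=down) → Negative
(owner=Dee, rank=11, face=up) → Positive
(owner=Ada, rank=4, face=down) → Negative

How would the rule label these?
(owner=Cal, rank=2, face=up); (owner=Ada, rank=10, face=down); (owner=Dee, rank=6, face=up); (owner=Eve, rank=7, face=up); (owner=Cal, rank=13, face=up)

The distinguishing property — face is up — holds for all the 'Positive' cases and none of the 'Negative' cases.
Positive: (owner=Cal, rank=2, face=up), since face is up. Negative: (owner=Ada, rank=10, face=down), since face is down. Positive: (owner=Dee, rank=6, face=up), since face is up. Positive: (owner=Eve, rank=7, face=up), since face is up. Positive: (owner=Cal, rank=13, face=up), since face is up.

Positive, Negative, Positive, Positive, Positive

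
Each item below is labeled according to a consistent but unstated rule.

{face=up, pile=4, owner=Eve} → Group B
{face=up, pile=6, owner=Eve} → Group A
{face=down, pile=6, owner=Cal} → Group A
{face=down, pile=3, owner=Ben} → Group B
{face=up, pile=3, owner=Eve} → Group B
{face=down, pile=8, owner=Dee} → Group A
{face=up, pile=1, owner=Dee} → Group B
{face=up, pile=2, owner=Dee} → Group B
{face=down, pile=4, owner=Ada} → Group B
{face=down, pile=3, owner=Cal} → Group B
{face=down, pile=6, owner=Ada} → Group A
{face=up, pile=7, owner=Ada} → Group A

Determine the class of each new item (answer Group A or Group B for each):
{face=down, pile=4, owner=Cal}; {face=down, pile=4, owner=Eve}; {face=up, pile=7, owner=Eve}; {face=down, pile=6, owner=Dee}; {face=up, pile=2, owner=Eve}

Group B, Group B, Group A, Group A, Group B

One predicate separates the groups cleanly: pile ≥ 6.
{face=down, pile=4, owner=Cal}: pile = 4 — doesn't qualify, so Group B. {face=down, pile=4, owner=Eve}: pile = 4 — doesn't qualify, so Group B. {face=up, pile=7, owner=Eve}: pile = 7 — passes, so Group A. {face=down, pile=6, owner=Dee}: pile = 6 — passes, so Group A. {face=up, pile=2, owner=Eve}: pile = 2 — doesn't qualify, so Group B.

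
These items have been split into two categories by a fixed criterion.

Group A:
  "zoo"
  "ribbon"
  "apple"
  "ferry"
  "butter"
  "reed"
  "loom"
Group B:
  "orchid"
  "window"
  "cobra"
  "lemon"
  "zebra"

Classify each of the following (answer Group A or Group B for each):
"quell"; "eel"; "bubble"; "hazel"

Group A, Group A, Group A, Group B

Every 'Group A' example satisfies: has a double letter. None of the 'Group B' examples do.
"quell" — 'll' doubled, hence Group A.
"eel" — 'ee' doubled, hence Group A.
"bubble" — 'bb' doubled, hence Group A.
"hazel" — no doubled letter, hence Group B.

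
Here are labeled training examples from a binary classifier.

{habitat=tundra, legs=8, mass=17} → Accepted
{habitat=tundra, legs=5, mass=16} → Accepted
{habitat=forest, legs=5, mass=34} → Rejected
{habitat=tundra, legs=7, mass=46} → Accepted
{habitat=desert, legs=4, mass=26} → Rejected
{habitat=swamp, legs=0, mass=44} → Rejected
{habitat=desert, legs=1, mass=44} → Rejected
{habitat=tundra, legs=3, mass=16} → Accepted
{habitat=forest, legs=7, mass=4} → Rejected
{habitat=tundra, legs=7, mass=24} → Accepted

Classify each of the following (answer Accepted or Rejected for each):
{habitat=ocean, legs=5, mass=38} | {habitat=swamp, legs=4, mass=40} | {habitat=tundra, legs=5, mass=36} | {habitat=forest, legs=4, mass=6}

Rejected, Rejected, Accepted, Rejected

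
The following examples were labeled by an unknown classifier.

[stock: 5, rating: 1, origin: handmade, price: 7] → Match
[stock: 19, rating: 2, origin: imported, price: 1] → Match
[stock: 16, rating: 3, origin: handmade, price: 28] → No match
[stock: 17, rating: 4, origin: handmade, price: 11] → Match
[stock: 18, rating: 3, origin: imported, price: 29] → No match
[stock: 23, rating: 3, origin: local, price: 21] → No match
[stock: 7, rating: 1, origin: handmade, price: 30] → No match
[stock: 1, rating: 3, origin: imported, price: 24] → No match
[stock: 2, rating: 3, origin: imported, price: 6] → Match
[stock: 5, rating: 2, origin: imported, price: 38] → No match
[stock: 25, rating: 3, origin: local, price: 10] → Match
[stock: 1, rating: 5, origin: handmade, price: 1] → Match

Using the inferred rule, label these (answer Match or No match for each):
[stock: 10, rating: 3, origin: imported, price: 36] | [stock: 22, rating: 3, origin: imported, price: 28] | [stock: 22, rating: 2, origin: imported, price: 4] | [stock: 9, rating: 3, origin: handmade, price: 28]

No match, No match, Match, No match

The common property of the 'Match' items is: price ≤ 11. No 'No match' item has it.
[stock: 10, rating: 3, origin: imported, price: 36]: price = 36, doesn't qualify → No match.
[stock: 22, rating: 3, origin: imported, price: 28]: price = 28, doesn't qualify → No match.
[stock: 22, rating: 2, origin: imported, price: 4]: price = 4, checks out → Match.
[stock: 9, rating: 3, origin: handmade, price: 28]: price = 28, doesn't qualify → No match.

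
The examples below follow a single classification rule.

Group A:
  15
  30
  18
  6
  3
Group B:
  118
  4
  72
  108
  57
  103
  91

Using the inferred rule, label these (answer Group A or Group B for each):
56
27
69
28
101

Every 'Group A' example satisfies: multiple of 3 AND at most 30. None of the 'Group B' examples do.
Group B: 56, since 56 = 3·18 + 2, 56 > 30. Group A: 27, since 27 = 3·9, 27 ≤ 30. Group B: 69, since 69 = 3·23, 69 > 30. Group B: 28, since 28 = 3·9 + 1, 28 ≤ 30. Group B: 101, since 101 = 3·33 + 2, 101 > 30.

Group B, Group A, Group B, Group B, Group B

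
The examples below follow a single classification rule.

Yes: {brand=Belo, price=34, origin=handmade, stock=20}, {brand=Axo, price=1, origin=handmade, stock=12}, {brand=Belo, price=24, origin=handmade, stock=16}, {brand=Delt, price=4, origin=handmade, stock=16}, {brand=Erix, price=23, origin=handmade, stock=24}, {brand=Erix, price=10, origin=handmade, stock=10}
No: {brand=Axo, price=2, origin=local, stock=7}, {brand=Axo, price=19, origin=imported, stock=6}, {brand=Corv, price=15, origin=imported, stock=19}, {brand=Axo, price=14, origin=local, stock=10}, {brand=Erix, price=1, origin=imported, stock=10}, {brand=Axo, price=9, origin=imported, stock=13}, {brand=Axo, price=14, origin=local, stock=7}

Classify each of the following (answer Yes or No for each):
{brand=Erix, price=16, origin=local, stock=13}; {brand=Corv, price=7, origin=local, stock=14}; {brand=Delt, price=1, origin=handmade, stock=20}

No, No, Yes

The distinguishing property — origin is handmade — holds for all the 'Yes' cases and none of the 'No' cases.
{brand=Erix, price=16, origin=local, stock=13} — origin is local, hence No. {brand=Corv, price=7, origin=local, stock=14} — origin is local, hence No. {brand=Delt, price=1, origin=handmade, stock=20} — origin is handmade, hence Yes.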